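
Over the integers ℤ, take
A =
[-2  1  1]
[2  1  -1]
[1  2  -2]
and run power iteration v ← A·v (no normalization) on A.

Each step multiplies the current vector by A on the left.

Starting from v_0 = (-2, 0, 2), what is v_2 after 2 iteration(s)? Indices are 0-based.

v_2 = (-24, 12, 6)

v_0 = (-2, 0, 2).
v_1 = A·v_0 = (6, -6, -6).
v_2 = A·v_1 = (-24, 12, 6).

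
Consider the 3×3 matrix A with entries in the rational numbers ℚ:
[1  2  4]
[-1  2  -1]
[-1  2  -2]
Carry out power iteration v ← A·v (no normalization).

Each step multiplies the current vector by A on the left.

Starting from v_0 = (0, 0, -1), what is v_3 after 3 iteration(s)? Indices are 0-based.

v_0 = (0, 0, -1).
v_1 = A·v_0 = (-4, 1, 2).
v_2 = A·v_1 = (6, 4, 2).
v_3 = A·v_2 = (22, 0, -2).

v_3 = (22, 0, -2)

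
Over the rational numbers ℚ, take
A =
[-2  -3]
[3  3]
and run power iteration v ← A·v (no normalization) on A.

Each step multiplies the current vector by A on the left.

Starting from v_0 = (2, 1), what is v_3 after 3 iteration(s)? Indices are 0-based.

v_3 = (8, -21)

v_0 = (2, 1).
v_1 = A·v_0 = (-7, 9).
v_2 = A·v_1 = (-13, 6).
v_3 = A·v_2 = (8, -21).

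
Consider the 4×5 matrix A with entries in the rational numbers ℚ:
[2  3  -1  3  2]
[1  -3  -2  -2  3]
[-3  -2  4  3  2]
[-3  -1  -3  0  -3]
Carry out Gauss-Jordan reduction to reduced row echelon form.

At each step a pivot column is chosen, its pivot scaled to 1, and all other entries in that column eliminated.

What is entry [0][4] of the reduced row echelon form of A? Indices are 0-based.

M[0][4] = 85/62

[1] R0 /= 2  ⇒  (1, 3/2, -1/2, 3/2, 1)
     R1 -= 1·R0  ⇒  (0, -9/2, -3/2, -7/2, 2)
     R2 -= -3·R0  ⇒  (0, 5/2, 5/2, 15/2, 5)
     R3 -= -3·R0  ⇒  (0, 7/2, -9/2, 9/2, 0)
[2] R1 /= -9/2  ⇒  (0, 1, 1/3, 7/9, -4/9)
     R0 -= 3/2·R1  ⇒  (1, 0, -1, 1/3, 5/3)
     R2 -= 5/2·R1  ⇒  (0, 0, 5/3, 50/9, 55/9)
     R3 -= 7/2·R1  ⇒  (0, 0, -17/3, 16/9, 14/9)
[3] R2 /= 5/3  ⇒  (0, 0, 1, 10/3, 11/3)
     R0 -= -1·R2  ⇒  (1, 0, 0, 11/3, 16/3)
     R1 -= 1/3·R2  ⇒  (0, 1, 0, -1/3, -5/3)
     R3 -= -17/3·R2  ⇒  (0, 0, 0, 62/3, 67/3)
[4] R3 /= 62/3  ⇒  (0, 0, 0, 1, 67/62)
     R0 -= 11/3·R3  ⇒  (1, 0, 0, 0, 85/62)
     R1 -= -1/3·R3  ⇒  (0, 1, 0, 0, -81/62)
     R2 -= 10/3·R3  ⇒  (0, 0, 1, 0, 2/31)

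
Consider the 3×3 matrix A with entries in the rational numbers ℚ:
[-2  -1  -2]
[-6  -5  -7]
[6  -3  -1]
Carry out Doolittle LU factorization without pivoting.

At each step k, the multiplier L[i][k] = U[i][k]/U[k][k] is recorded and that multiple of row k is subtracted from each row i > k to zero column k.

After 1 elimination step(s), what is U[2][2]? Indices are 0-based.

U[2][2] = -7

k=0: U[0][0]=-2
  eliminate (1,0): mult=3, new row 1: (0, -2, -1); set L[1][0]=3
  eliminate (2,0): mult=-3, new row 2: (0, -6, -7); set L[2][0]=-3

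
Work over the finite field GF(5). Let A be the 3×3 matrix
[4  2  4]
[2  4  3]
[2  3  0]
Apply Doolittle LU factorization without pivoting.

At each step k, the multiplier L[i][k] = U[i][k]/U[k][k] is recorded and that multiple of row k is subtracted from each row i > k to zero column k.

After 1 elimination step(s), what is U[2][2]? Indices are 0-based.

Step 1: pivot at (0,0) is 4.
  row1 ← row1 − (3)·row0  ⇒  L[1][0]=3, U row1=(0, 3, 1)
  row2 ← row2 − (3)·row0  ⇒  L[2][0]=3, U row2=(0, 2, 3)

U[2][2] = 3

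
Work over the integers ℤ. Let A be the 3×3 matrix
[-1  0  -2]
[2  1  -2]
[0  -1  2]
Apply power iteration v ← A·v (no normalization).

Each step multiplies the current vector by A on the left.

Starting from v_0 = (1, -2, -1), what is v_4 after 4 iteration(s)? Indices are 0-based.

v_4 = (11, 32, -22)

v_0 = (1, -2, -1).
v_1 = A·v_0 = (1, 2, 0).
v_2 = A·v_1 = (-1, 4, -2).
v_3 = A·v_2 = (5, 6, -8).
v_4 = A·v_3 = (11, 32, -22).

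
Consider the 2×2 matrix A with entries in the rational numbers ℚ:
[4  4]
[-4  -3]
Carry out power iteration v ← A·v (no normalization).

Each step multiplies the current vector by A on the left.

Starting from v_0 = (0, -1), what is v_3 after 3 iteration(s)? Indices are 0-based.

v_3 = (12, -5)

v_0 = (0, -1).
v_1 = A·v_0 = (-4, 3).
v_2 = A·v_1 = (-4, 7).
v_3 = A·v_2 = (12, -5).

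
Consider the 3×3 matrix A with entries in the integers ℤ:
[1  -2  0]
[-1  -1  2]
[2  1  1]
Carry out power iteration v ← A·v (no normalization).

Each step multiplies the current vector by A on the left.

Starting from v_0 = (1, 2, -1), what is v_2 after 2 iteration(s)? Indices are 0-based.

v_2 = (7, 14, -8)

v_0 = (1, 2, -1).
v_1 = A·v_0 = (-3, -5, 3).
v_2 = A·v_1 = (7, 14, -8).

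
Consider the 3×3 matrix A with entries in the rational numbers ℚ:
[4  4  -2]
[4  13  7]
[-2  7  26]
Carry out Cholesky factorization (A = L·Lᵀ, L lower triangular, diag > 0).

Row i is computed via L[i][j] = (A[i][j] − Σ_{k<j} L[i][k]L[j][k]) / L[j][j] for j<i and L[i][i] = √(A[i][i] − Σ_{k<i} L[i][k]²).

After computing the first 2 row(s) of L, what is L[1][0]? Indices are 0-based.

Step 1: L[0][0] = √(4) = 2.
  L[1][0] = (4) / L[0][0] = 2.
Step 2: L[1][1] = √(9) = 3.

L[1][0] = 2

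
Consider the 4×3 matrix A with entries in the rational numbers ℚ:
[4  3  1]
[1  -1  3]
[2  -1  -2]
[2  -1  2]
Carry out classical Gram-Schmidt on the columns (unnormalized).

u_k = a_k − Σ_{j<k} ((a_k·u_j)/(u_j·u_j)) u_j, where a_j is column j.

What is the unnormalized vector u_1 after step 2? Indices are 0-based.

Step 1: u_0 = a_0 = (4, 1, 2, 2).
Step 2: u_1 = a_1 − (7/25)·u_0 = (47/25, -32/25, -39/25, -39/25).

u_1 = (47/25, -32/25, -39/25, -39/25)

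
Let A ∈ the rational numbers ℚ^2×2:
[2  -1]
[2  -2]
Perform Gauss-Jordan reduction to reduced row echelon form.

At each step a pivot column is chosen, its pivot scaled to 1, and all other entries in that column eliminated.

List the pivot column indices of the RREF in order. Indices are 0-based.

[1] R0 /= 2  ⇒  (1, -1/2)
     R1 -= 2·R0  ⇒  (0, -1)
[2] R1 /= -1  ⇒  (0, 1)
     R0 -= -1/2·R1  ⇒  (1, 0)

pivot columns: 0, 1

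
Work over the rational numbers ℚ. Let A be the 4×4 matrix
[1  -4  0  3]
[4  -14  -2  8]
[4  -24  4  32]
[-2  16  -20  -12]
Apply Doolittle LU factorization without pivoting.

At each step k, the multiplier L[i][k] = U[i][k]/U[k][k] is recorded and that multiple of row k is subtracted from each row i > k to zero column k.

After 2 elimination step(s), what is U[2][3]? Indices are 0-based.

U[2][3] = 4

k=0: U[0][0]=1
  eliminate (1,0): mult=4, new row 1: (0, 2, -2, -4); set L[1][0]=4
  eliminate (2,0): mult=4, new row 2: (0, -8, 4, 20); set L[2][0]=4
  eliminate (3,0): mult=-2, new row 3: (0, 8, -20, -6); set L[3][0]=-2
k=1: U[1][1]=2
  eliminate (2,1): mult=-4, new row 2: (0, 0, -4, 4); set L[2][1]=-4
  eliminate (3,1): mult=4, new row 3: (0, 0, -12, 10); set L[3][1]=4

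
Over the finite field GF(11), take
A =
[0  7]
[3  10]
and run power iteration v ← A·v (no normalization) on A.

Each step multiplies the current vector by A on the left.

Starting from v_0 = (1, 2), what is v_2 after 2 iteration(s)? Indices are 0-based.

v_2 = (7, 8)

v_0 = (1, 2).
v_1 = A·v_0 = (3, 1).
v_2 = A·v_1 = (7, 8).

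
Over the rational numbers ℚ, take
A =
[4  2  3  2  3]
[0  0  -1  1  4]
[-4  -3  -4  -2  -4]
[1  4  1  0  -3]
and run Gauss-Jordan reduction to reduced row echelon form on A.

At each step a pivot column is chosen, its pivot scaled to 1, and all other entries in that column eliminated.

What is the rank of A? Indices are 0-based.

step 1: normalize row 0 (÷4) = (1, 1/2, 3/4, 1/2, 3/4)
  row 2: subtract -4×row0 = (0, -1, -1, 0, -1)
  row 3: subtract 1×row0 = (0, 7/2, 1/4, -1/2, -15/4)
step 2: exchange rows 1,2
step 2: normalize row 1 (÷-1) = (0, 1, 1, 0, 1)
  row 0: subtract 1/2×row1 = (1, 0, 1/4, 1/2, 1/4)
  row 3: subtract 7/2×row1 = (0, 0, -13/4, -1/2, -29/4)
step 3: normalize row 2 (÷-1) = (0, 0, 1, -1, -4)
  row 0: subtract 1/4×row2 = (1, 0, 0, 3/4, 5/4)
  row 1: subtract 1×row2 = (0, 1, 0, 1, 5)
  row 3: subtract -13/4×row2 = (0, 0, 0, -15/4, -81/4)
step 4: normalize row 3 (÷-15/4) = (0, 0, 0, 1, 27/5)
  row 0: subtract 3/4×row3 = (1, 0, 0, 0, -14/5)
  row 1: subtract 1×row3 = (0, 1, 0, 0, -2/5)
  row 2: subtract -1×row3 = (0, 0, 1, 0, 7/5)

rank = 4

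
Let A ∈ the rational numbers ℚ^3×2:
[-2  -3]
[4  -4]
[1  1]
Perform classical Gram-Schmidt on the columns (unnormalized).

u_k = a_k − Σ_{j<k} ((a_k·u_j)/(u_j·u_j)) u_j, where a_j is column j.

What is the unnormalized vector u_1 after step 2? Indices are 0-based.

Step 1: u_0 = a_0 = (-2, 4, 1).
Step 2: u_1 = a_1 − (-3/7)·u_0 = (-27/7, -16/7, 10/7).

u_1 = (-27/7, -16/7, 10/7)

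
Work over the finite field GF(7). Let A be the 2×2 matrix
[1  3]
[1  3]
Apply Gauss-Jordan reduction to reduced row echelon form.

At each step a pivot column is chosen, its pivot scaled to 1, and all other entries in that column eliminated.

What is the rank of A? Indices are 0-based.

rank = 1

pivot(0,0)=1: scale R0 → (1, 3)
  clear (1,0): R1 −= (1)R0 → (0, 0)
col 1: no nonzero at/below row 1; advance.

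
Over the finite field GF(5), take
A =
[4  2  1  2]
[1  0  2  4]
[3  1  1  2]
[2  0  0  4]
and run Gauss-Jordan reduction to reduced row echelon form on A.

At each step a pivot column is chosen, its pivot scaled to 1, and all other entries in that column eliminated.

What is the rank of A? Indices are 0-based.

rank = 4

step 1: normalize row 0 (÷4) = (1, 3, 4, 3)
  row 1: subtract 1×row0 = (0, 2, 3, 1)
  row 2: subtract 3×row0 = (0, 2, 4, 3)
  row 3: subtract 2×row0 = (0, 4, 2, 3)
step 2: normalize row 1 (÷2) = (0, 1, 4, 3)
  row 0: subtract 3×row1 = (1, 0, 2, 4)
  row 2: subtract 2×row1 = (0, 0, 1, 2)
  row 3: subtract 4×row1 = (0, 0, 1, 1)
step 3: normalize row 2 (÷1) = (0, 0, 1, 2)
  row 0: subtract 2×row2 = (1, 0, 0, 0)
  row 1: subtract 4×row2 = (0, 1, 0, 0)
  row 3: subtract 1×row2 = (0, 0, 0, 4)
step 4: normalize row 3 (÷4) = (0, 0, 0, 1)
  row 2: subtract 2×row3 = (0, 0, 1, 0)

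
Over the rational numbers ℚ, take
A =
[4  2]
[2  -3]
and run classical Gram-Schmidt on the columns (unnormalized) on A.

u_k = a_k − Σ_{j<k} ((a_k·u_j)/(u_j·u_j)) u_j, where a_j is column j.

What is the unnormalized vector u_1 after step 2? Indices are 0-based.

Step 1: u_0 = a_0 = (4, 2).
Step 2: u_1 = a_1 − (1/10)·u_0 = (8/5, -16/5).

u_1 = (8/5, -16/5)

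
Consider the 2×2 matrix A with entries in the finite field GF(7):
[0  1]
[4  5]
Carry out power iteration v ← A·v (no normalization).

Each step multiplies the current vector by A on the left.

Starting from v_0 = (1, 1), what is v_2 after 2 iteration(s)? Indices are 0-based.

v_2 = (2, 0)

v_0 = (1, 1).
v_1 = A·v_0 = (1, 2).
v_2 = A·v_1 = (2, 0).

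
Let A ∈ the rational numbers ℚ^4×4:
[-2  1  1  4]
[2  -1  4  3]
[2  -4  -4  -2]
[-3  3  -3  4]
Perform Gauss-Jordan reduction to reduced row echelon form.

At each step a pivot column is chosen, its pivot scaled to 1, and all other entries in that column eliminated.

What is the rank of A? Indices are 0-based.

rank = 4

pivot(0,0)=-2: scale R0 → (1, -1/2, -1/2, -2)
  clear (1,0): R1 −= (2)R0 → (0, 0, 5, 7)
  clear (2,0): R2 −= (2)R0 → (0, -3, -3, 2)
  clear (3,0): R3 −= (-3)R0 → (0, 3/2, -9/2, -2)
pivot(1,1): swap R1↔R2
pivot(1,1)=-3: scale R1 → (0, 1, 1, -2/3)
  clear (0,1): R0 −= (-1/2)R1 → (1, 0, 0, -7/3)
  clear (3,1): R3 −= (3/2)R1 → (0, 0, -6, -1)
pivot(2,2)=5: scale R2 → (0, 0, 1, 7/5)
  clear (1,2): R1 −= (1)R2 → (0, 1, 0, -31/15)
  clear (3,2): R3 −= (-6)R2 → (0, 0, 0, 37/5)
pivot(3,3)=37/5: scale R3 → (0, 0, 0, 1)
  clear (0,3): R0 −= (-7/3)R3 → (1, 0, 0, 0)
  clear (1,3): R1 −= (-31/15)R3 → (0, 1, 0, 0)
  clear (2,3): R2 −= (7/5)R3 → (0, 0, 1, 0)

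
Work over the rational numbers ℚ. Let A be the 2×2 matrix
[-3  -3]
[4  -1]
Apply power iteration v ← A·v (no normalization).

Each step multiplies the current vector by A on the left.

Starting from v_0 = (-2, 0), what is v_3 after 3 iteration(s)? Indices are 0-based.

v_3 = (-114, -8)

v_0 = (-2, 0).
v_1 = A·v_0 = (6, -8).
v_2 = A·v_1 = (6, 32).
v_3 = A·v_2 = (-114, -8).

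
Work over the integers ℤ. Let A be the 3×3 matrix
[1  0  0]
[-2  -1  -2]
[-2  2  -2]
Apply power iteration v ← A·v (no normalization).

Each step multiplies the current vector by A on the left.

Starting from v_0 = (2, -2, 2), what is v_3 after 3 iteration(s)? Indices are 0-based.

v_3 = (2, -46, 32)

v_0 = (2, -2, 2).
v_1 = A·v_0 = (2, -6, -12).
v_2 = A·v_1 = (2, 26, 8).
v_3 = A·v_2 = (2, -46, 32).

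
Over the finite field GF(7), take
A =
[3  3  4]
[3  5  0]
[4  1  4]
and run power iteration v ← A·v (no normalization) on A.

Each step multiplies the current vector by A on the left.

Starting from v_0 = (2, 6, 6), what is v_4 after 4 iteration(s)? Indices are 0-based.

v_0 = (2, 6, 6).
v_1 = A·v_0 = (6, 1, 3).
v_2 = A·v_1 = (5, 2, 2).
v_3 = A·v_2 = (1, 4, 2).
v_4 = A·v_3 = (2, 2, 2).

v_4 = (2, 2, 2)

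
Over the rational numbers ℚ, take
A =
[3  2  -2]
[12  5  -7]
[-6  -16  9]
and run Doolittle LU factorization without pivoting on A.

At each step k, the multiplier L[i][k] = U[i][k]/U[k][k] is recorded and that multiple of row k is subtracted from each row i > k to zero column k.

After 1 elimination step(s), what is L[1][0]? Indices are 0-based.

L[1][0] = 4

[col 0] pivot 3
  R1 -= 4*R0 → (0, -3, 1)  (L[1][0] := 4)
  R2 -= -2*R0 → (0, -12, 5)  (L[2][0] := -2)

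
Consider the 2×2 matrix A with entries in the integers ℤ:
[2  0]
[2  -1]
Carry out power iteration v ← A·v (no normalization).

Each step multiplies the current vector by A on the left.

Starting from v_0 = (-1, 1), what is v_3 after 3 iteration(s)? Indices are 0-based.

v_3 = (-8, -7)

v_0 = (-1, 1).
v_1 = A·v_0 = (-2, -3).
v_2 = A·v_1 = (-4, -1).
v_3 = A·v_2 = (-8, -7).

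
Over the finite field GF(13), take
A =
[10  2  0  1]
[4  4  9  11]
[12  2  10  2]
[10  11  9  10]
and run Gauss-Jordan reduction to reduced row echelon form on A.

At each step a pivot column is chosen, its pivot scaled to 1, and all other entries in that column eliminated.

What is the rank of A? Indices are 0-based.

rank = 4

[1] R0 /= 10  ⇒  (1, 8, 0, 4)
     R1 -= 4·R0  ⇒  (0, 11, 9, 8)
     R2 -= 12·R0  ⇒  (0, 10, 10, 6)
     R3 -= 10·R0  ⇒  (0, 9, 9, 9)
[2] R1 /= 11  ⇒  (0, 1, 2, 9)
     R0 -= 8·R1  ⇒  (1, 0, 10, 10)
     R2 -= 10·R1  ⇒  (0, 0, 3, 7)
     R3 -= 9·R1  ⇒  (0, 0, 4, 6)
[3] R2 /= 3  ⇒  (0, 0, 1, 11)
     R0 -= 10·R2  ⇒  (1, 0, 0, 4)
     R1 -= 2·R2  ⇒  (0, 1, 0, 0)
     R3 -= 4·R2  ⇒  (0, 0, 0, 1)
[4] R3 /= 1  ⇒  (0, 0, 0, 1)
     R0 -= 4·R3  ⇒  (1, 0, 0, 0)
     R2 -= 11·R3  ⇒  (0, 0, 1, 0)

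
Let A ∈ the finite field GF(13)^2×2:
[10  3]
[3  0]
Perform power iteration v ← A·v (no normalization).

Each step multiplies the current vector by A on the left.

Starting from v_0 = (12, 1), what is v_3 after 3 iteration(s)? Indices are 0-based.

v_3 = (5, 10)

v_0 = (12, 1).
v_1 = A·v_0 = (6, 10).
v_2 = A·v_1 = (12, 5).
v_3 = A·v_2 = (5, 10).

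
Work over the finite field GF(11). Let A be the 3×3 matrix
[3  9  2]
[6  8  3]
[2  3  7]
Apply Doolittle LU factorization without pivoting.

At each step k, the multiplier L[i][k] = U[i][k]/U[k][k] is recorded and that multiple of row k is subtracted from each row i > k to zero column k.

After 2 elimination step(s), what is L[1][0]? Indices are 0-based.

L[1][0] = 2

Step 1: pivot at (0,0) is 3.
  row1 ← row1 − (2)·row0  ⇒  L[1][0]=2, U row1=(0, 1, 10)
  row2 ← row2 − (8)·row0  ⇒  L[2][0]=8, U row2=(0, 8, 2)
Step 2: pivot at (1,1) is 1.
  row2 ← row2 − (8)·row1  ⇒  L[2][1]=8, U row2=(0, 0, 10)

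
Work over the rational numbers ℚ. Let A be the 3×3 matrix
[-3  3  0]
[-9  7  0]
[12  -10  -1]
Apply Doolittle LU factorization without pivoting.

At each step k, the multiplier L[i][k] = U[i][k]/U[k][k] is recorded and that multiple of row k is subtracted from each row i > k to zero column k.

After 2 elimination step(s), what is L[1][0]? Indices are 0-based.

L[1][0] = 3

[col 0] pivot -3
  R1 -= 3*R0 → (0, -2, 0)  (L[1][0] := 3)
  R2 -= -4*R0 → (0, 2, -1)  (L[2][0] := -4)
[col 1] pivot -2
  R2 -= -1*R1 → (0, 0, -1)  (L[2][1] := -1)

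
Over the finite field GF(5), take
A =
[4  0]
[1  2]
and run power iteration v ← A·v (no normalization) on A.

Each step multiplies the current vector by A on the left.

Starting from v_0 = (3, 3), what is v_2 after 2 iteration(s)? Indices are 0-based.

v_2 = (3, 0)

v_0 = (3, 3).
v_1 = A·v_0 = (2, 4).
v_2 = A·v_1 = (3, 0).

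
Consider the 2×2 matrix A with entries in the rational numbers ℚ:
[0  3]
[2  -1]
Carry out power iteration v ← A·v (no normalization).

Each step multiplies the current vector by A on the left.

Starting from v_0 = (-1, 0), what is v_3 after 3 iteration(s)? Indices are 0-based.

v_0 = (-1, 0).
v_1 = A·v_0 = (0, -2).
v_2 = A·v_1 = (-6, 2).
v_3 = A·v_2 = (6, -14).

v_3 = (6, -14)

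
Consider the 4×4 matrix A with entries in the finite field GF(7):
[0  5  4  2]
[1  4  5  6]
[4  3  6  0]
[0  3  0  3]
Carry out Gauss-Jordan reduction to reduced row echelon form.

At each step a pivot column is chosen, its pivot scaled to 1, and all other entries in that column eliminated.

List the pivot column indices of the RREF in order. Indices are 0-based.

pivot columns: 0, 1, 2, 3

pivot(0,0): swap R0↔R1
pivot(0,0)=1: scale R0 → (1, 4, 5, 6)
  clear (2,0): R2 −= (4)R0 → (0, 1, 0, 4)
pivot(1,1)=5: scale R1 → (0, 1, 5, 6)
  clear (0,1): R0 −= (4)R1 → (1, 0, 6, 3)
  clear (2,1): R2 −= (1)R1 → (0, 0, 2, 5)
  clear (3,1): R3 −= (3)R1 → (0, 0, 6, 6)
pivot(2,2)=2: scale R2 → (0, 0, 1, 6)
  clear (0,2): R0 −= (6)R2 → (1, 0, 0, 2)
  clear (1,2): R1 −= (5)R2 → (0, 1, 0, 4)
  clear (3,2): R3 −= (6)R2 → (0, 0, 0, 5)
pivot(3,3)=5: scale R3 → (0, 0, 0, 1)
  clear (0,3): R0 −= (2)R3 → (1, 0, 0, 0)
  clear (1,3): R1 −= (4)R3 → (0, 1, 0, 0)
  clear (2,3): R2 −= (6)R3 → (0, 0, 1, 0)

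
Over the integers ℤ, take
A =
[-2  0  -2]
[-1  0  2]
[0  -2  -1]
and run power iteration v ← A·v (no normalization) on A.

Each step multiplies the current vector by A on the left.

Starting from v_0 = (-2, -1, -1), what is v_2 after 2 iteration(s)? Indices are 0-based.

v_0 = (-2, -1, -1).
v_1 = A·v_0 = (6, 0, 3).
v_2 = A·v_1 = (-18, 0, -3).

v_2 = (-18, 0, -3)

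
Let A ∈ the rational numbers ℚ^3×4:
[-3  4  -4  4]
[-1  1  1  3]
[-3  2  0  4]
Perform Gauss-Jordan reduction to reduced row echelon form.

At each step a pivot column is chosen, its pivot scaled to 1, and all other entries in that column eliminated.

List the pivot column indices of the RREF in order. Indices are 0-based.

step 1: normalize row 0 (÷-3) = (1, -4/3, 4/3, -4/3)
  row 1: subtract -1×row0 = (0, -1/3, 7/3, 5/3)
  row 2: subtract -3×row0 = (0, -2, 4, 0)
step 2: normalize row 1 (÷-1/3) = (0, 1, -7, -5)
  row 0: subtract -4/3×row1 = (1, 0, -8, -8)
  row 2: subtract -2×row1 = (0, 0, -10, -10)
step 3: normalize row 2 (÷-10) = (0, 0, 1, 1)
  row 0: subtract -8×row2 = (1, 0, 0, 0)
  row 1: subtract -7×row2 = (0, 1, 0, 2)

pivot columns: 0, 1, 2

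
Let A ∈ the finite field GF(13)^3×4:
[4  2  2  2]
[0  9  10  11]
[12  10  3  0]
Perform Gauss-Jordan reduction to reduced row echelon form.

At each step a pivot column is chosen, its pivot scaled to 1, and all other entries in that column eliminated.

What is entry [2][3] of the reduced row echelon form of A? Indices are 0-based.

step 1: normalize row 0 (÷4) = (1, 7, 7, 7)
  row 2: subtract 12×row0 = (0, 4, 10, 7)
step 2: normalize row 1 (÷9) = (0, 1, 4, 7)
  row 0: subtract 7×row1 = (1, 0, 5, 10)
  row 2: subtract 4×row1 = (0, 0, 7, 5)
step 3: normalize row 2 (÷7) = (0, 0, 1, 10)
  row 0: subtract 5×row2 = (1, 0, 0, 12)
  row 1: subtract 4×row2 = (0, 1, 0, 6)

M[2][3] = 10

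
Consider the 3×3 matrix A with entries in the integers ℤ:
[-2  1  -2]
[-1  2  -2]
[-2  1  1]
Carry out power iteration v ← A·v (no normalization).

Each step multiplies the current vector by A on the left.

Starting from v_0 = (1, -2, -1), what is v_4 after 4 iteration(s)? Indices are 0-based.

v_0 = (1, -2, -1).
v_1 = A·v_0 = (-2, -3, -5).
v_2 = A·v_1 = (11, 6, -4).
v_3 = A·v_2 = (-8, 9, -20).
v_4 = A·v_3 = (65, 66, 5).

v_4 = (65, 66, 5)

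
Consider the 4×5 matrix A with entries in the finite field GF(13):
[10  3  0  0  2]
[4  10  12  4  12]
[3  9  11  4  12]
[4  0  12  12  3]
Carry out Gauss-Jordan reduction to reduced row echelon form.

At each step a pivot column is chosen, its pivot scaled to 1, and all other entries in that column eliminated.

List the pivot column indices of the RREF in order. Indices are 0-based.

pivot columns: 0, 1, 2, 3

pivot(0,0)=10: scale R0 → (1, 12, 0, 0, 8)
  clear (1,0): R1 −= (4)R0 → (0, 1, 12, 4, 6)
  clear (2,0): R2 −= (3)R0 → (0, 12, 11, 4, 1)
  clear (3,0): R3 −= (4)R0 → (0, 4, 12, 12, 10)
pivot(1,1)=1: scale R1 → (0, 1, 12, 4, 6)
  clear (0,1): R0 −= (12)R1 → (1, 0, 12, 4, 1)
  clear (2,1): R2 −= (12)R1 → (0, 0, 10, 8, 7)
  clear (3,1): R3 −= (4)R1 → (0, 0, 3, 9, 12)
pivot(2,2)=10: scale R2 → (0, 0, 1, 6, 2)
  clear (0,2): R0 −= (12)R2 → (1, 0, 0, 10, 3)
  clear (1,2): R1 −= (12)R2 → (0, 1, 0, 10, 8)
  clear (3,2): R3 −= (3)R2 → (0, 0, 0, 4, 6)
pivot(3,3)=4: scale R3 → (0, 0, 0, 1, 8)
  clear (0,3): R0 −= (10)R3 → (1, 0, 0, 0, 1)
  clear (1,3): R1 −= (10)R3 → (0, 1, 0, 0, 6)
  clear (2,3): R2 −= (6)R3 → (0, 0, 1, 0, 6)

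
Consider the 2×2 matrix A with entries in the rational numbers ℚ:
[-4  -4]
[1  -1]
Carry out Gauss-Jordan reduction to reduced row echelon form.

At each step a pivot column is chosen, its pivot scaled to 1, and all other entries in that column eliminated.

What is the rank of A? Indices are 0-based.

[1] R0 /= -4  ⇒  (1, 1)
     R1 -= 1·R0  ⇒  (0, -2)
[2] R1 /= -2  ⇒  (0, 1)
     R0 -= 1·R1  ⇒  (1, 0)

rank = 2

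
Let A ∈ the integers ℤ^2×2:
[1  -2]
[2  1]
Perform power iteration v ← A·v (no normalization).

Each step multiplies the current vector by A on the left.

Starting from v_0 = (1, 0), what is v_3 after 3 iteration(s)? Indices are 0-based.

v_3 = (-11, -2)

v_0 = (1, 0).
v_1 = A·v_0 = (1, 2).
v_2 = A·v_1 = (-3, 4).
v_3 = A·v_2 = (-11, -2).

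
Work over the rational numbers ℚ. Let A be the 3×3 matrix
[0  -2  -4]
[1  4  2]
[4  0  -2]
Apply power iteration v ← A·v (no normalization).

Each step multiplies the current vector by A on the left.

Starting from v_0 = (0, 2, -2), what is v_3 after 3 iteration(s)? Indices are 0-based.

v_3 = (-88, 104, -112)

v_0 = (0, 2, -2).
v_1 = A·v_0 = (4, 4, 4).
v_2 = A·v_1 = (-24, 28, 8).
v_3 = A·v_2 = (-88, 104, -112).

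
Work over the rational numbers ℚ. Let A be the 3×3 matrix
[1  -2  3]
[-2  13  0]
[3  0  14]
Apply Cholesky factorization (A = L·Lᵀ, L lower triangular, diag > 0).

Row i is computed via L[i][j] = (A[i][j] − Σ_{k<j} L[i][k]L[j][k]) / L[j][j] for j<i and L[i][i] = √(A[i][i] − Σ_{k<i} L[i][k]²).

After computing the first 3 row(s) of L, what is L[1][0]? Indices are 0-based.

Step 1: L[0][0] = √(1) = 1.
  L[1][0] = (-2) / L[0][0] = -2.
Step 2: L[1][1] = √(9) = 3.
  L[2][0] = (3) / L[0][0] = 3.
  L[2][1] = (6) / L[1][1] = 2.
Step 3: L[2][2] = √(1) = 1.

L[1][0] = -2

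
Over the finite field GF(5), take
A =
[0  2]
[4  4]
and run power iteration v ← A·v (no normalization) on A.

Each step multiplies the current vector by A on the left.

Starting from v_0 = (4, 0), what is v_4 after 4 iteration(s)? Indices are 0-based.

v_4 = (3, 3)

v_0 = (4, 0).
v_1 = A·v_0 = (0, 1).
v_2 = A·v_1 = (2, 4).
v_3 = A·v_2 = (3, 4).
v_4 = A·v_3 = (3, 3).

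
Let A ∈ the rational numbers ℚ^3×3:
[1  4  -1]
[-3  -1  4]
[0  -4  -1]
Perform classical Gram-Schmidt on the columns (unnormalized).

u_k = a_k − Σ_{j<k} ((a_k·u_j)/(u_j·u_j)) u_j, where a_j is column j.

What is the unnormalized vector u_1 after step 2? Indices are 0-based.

Step 1: u_0 = a_0 = (1, -3, 0).
Step 2: u_1 = a_1 − (7/10)·u_0 = (33/10, 11/10, -4).

u_1 = (33/10, 11/10, -4)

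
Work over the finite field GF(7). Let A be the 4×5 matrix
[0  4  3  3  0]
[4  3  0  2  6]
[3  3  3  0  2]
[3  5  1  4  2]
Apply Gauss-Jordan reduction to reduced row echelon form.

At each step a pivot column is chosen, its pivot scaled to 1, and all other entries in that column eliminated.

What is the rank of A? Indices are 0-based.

step 1: exchange rows 0,1
step 1: normalize row 0 (÷4) = (1, 6, 0, 4, 5)
  row 2: subtract 3×row0 = (0, 6, 3, 2, 1)
  row 3: subtract 3×row0 = (0, 1, 1, 6, 1)
step 2: normalize row 1 (÷4) = (0, 1, 6, 6, 0)
  row 0: subtract 6×row1 = (1, 0, 6, 3, 5)
  row 2: subtract 6×row1 = (0, 0, 2, 1, 1)
  row 3: subtract 1×row1 = (0, 0, 2, 0, 1)
step 3: normalize row 2 (÷2) = (0, 0, 1, 4, 4)
  row 0: subtract 6×row2 = (1, 0, 0, 0, 2)
  row 1: subtract 6×row2 = (0, 1, 0, 3, 4)
  row 3: subtract 2×row2 = (0, 0, 0, 6, 0)
step 4: normalize row 3 (÷6) = (0, 0, 0, 1, 0)
  row 1: subtract 3×row3 = (0, 1, 0, 0, 4)
  row 2: subtract 4×row3 = (0, 0, 1, 0, 4)

rank = 4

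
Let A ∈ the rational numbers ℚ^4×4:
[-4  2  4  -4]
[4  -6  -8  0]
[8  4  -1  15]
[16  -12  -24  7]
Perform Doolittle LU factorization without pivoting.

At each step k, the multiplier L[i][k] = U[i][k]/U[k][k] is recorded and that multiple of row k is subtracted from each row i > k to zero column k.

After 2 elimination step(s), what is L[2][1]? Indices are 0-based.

L[2][1] = -2

k=0: U[0][0]=-4
  eliminate (1,0): mult=-1, new row 1: (0, -4, -4, -4); set L[1][0]=-1
  eliminate (2,0): mult=-2, new row 2: (0, 8, 7, 7); set L[2][0]=-2
  eliminate (3,0): mult=-4, new row 3: (0, -4, -8, -9); set L[3][0]=-4
k=1: U[1][1]=-4
  eliminate (2,1): mult=-2, new row 2: (0, 0, -1, -1); set L[2][1]=-2
  eliminate (3,1): mult=1, new row 3: (0, 0, -4, -5); set L[3][1]=1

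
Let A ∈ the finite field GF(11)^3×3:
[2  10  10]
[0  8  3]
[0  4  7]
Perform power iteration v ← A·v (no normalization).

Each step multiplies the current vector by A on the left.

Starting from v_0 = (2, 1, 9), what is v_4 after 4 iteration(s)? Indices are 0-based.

v_4 = (0, 7, 9)

v_0 = (2, 1, 9).
v_1 = A·v_0 = (5, 2, 1).
v_2 = A·v_1 = (7, 8, 4).
v_3 = A·v_2 = (2, 10, 5).
v_4 = A·v_3 = (0, 7, 9).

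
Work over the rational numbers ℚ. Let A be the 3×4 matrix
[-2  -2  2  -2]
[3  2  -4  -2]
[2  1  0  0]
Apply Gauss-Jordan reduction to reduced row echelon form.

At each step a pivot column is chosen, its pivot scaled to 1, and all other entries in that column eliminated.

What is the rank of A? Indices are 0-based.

[1] R0 /= -2  ⇒  (1, 1, -1, 1)
     R1 -= 3·R0  ⇒  (0, -1, -1, -5)
     R2 -= 2·R0  ⇒  (0, -1, 2, -2)
[2] R1 /= -1  ⇒  (0, 1, 1, 5)
     R0 -= 1·R1  ⇒  (1, 0, -2, -4)
     R2 -= -1·R1  ⇒  (0, 0, 3, 3)
[3] R2 /= 3  ⇒  (0, 0, 1, 1)
     R0 -= -2·R2  ⇒  (1, 0, 0, -2)
     R1 -= 1·R2  ⇒  (0, 1, 0, 4)

rank = 3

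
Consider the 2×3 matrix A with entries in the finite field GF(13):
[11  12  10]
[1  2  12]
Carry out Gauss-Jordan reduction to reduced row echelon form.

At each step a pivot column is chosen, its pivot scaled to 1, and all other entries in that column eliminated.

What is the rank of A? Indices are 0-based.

rank = 2

step 1: normalize row 0 (÷11) = (1, 7, 8)
  row 1: subtract 1×row0 = (0, 8, 4)
step 2: normalize row 1 (÷8) = (0, 1, 7)
  row 0: subtract 7×row1 = (1, 0, 11)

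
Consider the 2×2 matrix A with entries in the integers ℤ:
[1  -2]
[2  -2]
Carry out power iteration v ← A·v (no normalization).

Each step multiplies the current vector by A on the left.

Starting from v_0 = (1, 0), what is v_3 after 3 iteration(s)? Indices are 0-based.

v_0 = (1, 0).
v_1 = A·v_0 = (1, 2).
v_2 = A·v_1 = (-3, -2).
v_3 = A·v_2 = (1, -2).

v_3 = (1, -2)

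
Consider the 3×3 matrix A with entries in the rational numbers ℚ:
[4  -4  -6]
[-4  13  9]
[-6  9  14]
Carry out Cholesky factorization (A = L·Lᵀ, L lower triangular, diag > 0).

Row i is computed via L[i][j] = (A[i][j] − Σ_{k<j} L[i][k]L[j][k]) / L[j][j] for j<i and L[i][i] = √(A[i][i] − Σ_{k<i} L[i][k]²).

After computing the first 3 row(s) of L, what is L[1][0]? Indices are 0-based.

Step 1: L[0][0] = √(4) = 2.
  L[1][0] = (-4) / L[0][0] = -2.
Step 2: L[1][1] = √(9) = 3.
  L[2][0] = (-6) / L[0][0] = -3.
  L[2][1] = (3) / L[1][1] = 1.
Step 3: L[2][2] = √(4) = 2.

L[1][0] = -2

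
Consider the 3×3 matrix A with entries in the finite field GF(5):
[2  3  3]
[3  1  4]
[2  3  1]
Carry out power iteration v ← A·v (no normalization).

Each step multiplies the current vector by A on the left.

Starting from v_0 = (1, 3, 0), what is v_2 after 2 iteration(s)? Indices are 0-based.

v_2 = (3, 3, 1)

v_0 = (1, 3, 0).
v_1 = A·v_0 = (1, 1, 1).
v_2 = A·v_1 = (3, 3, 1).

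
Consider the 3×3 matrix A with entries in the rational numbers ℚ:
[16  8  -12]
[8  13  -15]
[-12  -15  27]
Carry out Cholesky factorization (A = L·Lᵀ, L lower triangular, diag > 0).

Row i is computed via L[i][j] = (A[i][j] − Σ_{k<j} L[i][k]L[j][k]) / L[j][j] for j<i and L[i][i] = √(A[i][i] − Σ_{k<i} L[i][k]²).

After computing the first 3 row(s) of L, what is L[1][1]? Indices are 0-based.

L[1][1] = 3

Step 1: L[0][0] = √(16) = 4.
  L[1][0] = (8) / L[0][0] = 2.
Step 2: L[1][1] = √(9) = 3.
  L[2][0] = (-12) / L[0][0] = -3.
  L[2][1] = (-9) / L[1][1] = -3.
Step 3: L[2][2] = √(9) = 3.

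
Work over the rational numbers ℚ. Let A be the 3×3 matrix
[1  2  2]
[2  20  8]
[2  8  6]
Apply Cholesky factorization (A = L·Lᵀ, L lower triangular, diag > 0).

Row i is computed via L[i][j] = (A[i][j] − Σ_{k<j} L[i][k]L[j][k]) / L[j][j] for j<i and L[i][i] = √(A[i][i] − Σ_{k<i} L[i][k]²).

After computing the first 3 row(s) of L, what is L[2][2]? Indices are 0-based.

L[2][2] = 1

Step 1: L[0][0] = √(1) = 1.
  L[1][0] = (2) / L[0][0] = 2.
Step 2: L[1][1] = √(16) = 4.
  L[2][0] = (2) / L[0][0] = 2.
  L[2][1] = (4) / L[1][1] = 1.
Step 3: L[2][2] = √(1) = 1.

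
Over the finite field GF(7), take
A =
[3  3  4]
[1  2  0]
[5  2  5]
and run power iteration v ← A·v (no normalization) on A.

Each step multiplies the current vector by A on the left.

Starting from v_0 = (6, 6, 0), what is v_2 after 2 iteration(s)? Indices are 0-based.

v_0 = (6, 6, 0).
v_1 = A·v_0 = (1, 4, 0).
v_2 = A·v_1 = (1, 2, 6).

v_2 = (1, 2, 6)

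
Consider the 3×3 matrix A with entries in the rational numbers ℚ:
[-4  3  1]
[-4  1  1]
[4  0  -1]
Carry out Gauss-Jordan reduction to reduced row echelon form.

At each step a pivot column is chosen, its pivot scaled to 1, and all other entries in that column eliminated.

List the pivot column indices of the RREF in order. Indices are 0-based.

pivot(0,0)=-4: scale R0 → (1, -3/4, -1/4)
  clear (1,0): R1 −= (-4)R0 → (0, -2, 0)
  clear (2,0): R2 −= (4)R0 → (0, 3, 0)
pivot(1,1)=-2: scale R1 → (0, 1, 0)
  clear (0,1): R0 −= (-3/4)R1 → (1, 0, -1/4)
  clear (2,1): R2 −= (3)R1 → (0, 0, 0)
col 2: no nonzero at/below row 2; advance.

pivot columns: 0, 1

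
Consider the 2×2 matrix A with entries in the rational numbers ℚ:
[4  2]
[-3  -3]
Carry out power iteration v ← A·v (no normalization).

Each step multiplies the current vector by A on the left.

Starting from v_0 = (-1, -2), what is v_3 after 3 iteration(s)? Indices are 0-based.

v_0 = (-1, -2).
v_1 = A·v_0 = (-8, 9).
v_2 = A·v_1 = (-14, -3).
v_3 = A·v_2 = (-62, 51).

v_3 = (-62, 51)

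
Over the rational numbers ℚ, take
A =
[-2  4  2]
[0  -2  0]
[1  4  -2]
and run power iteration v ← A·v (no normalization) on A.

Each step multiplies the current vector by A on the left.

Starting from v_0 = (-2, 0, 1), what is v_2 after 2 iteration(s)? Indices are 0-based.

v_2 = (-20, 0, 14)

v_0 = (-2, 0, 1).
v_1 = A·v_0 = (6, 0, -4).
v_2 = A·v_1 = (-20, 0, 14).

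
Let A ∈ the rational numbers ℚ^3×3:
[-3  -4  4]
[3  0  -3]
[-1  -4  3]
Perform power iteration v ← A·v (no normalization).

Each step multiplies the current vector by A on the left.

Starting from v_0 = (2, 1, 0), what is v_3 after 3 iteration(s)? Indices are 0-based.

v_0 = (2, 1, 0).
v_1 = A·v_0 = (-10, 6, -6).
v_2 = A·v_1 = (-18, -12, -32).
v_3 = A·v_2 = (-26, 42, -30).

v_3 = (-26, 42, -30)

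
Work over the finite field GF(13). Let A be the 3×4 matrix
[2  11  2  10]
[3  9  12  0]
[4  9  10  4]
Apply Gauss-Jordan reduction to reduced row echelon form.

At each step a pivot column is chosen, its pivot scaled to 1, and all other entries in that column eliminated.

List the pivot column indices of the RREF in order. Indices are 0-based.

[1] R0 /= 2  ⇒  (1, 12, 1, 5)
     R1 -= 3·R0  ⇒  (0, 12, 9, 11)
     R2 -= 4·R0  ⇒  (0, 0, 6, 10)
[2] R1 /= 12  ⇒  (0, 1, 4, 2)
     R0 -= 12·R1  ⇒  (1, 0, 5, 7)
[3] R2 /= 6  ⇒  (0, 0, 1, 6)
     R0 -= 5·R2  ⇒  (1, 0, 0, 3)
     R1 -= 4·R2  ⇒  (0, 1, 0, 4)

pivot columns: 0, 1, 2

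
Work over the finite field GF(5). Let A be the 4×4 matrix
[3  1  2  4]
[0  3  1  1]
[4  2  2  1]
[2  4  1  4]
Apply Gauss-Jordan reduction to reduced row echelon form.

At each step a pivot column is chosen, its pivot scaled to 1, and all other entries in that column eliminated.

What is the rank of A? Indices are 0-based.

step 1: normalize row 0 (÷3) = (1, 2, 4, 3)
  row 2: subtract 4×row0 = (0, 4, 1, 4)
  row 3: subtract 2×row0 = (0, 0, 3, 3)
step 2: normalize row 1 (÷3) = (0, 1, 2, 2)
  row 0: subtract 2×row1 = (1, 0, 0, 4)
  row 2: subtract 4×row1 = (0, 0, 3, 1)
step 3: normalize row 2 (÷3) = (0, 0, 1, 2)
  row 1: subtract 2×row2 = (0, 1, 0, 3)
  row 3: subtract 3×row2 = (0, 0, 0, 2)
step 4: normalize row 3 (÷2) = (0, 0, 0, 1)
  row 0: subtract 4×row3 = (1, 0, 0, 0)
  row 1: subtract 3×row3 = (0, 1, 0, 0)
  row 2: subtract 2×row3 = (0, 0, 1, 0)

rank = 4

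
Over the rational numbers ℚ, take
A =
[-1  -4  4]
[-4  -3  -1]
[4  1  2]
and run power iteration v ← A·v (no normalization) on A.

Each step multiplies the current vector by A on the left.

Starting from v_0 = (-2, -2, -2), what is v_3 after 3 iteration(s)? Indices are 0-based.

v_3 = (274, 618, -538)

v_0 = (-2, -2, -2).
v_1 = A·v_0 = (2, 16, -14).
v_2 = A·v_1 = (-122, -42, -4).
v_3 = A·v_2 = (274, 618, -538).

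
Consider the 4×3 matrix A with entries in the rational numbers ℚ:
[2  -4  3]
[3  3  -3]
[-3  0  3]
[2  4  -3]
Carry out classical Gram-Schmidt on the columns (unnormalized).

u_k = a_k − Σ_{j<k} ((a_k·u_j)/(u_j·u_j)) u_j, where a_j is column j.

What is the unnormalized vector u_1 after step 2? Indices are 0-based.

Step 1: u_0 = a_0 = (2, 3, -3, 2).
Step 2: u_1 = a_1 − (9/26)·u_0 = (-61/13, 51/26, 27/26, 43/13).

u_1 = (-61/13, 51/26, 27/26, 43/13)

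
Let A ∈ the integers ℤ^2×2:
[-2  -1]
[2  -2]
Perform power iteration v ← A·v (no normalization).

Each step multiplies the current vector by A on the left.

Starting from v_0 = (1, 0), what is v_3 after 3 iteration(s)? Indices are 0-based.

v_0 = (1, 0).
v_1 = A·v_0 = (-2, 2).
v_2 = A·v_1 = (2, -8).
v_3 = A·v_2 = (4, 20).

v_3 = (4, 20)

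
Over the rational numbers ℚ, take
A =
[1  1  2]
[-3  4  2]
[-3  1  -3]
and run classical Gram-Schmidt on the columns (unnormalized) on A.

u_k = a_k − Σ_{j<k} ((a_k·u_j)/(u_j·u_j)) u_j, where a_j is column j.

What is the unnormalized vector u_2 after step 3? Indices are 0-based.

u_2 = (-99/146, 22/73, -77/146)

Step 1: u_0 = a_0 = (1, -3, -3).
Step 2: u_1 = a_1 − (-14/19)·u_0 = (33/19, 34/19, -23/19).
Step 3: u_2 = a_2 − (5/19)·u_0 − (203/146)·u_1 = (-99/146, 22/73, -77/146).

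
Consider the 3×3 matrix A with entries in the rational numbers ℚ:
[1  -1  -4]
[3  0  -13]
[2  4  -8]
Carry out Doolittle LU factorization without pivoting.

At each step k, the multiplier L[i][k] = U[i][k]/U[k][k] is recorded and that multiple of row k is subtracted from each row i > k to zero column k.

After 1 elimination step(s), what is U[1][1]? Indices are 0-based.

Step 1: pivot at (0,0) is 1.
  row1 ← row1 − (3)·row0  ⇒  L[1][0]=3, U row1=(0, 3, -1)
  row2 ← row2 − (2)·row0  ⇒  L[2][0]=2, U row2=(0, 6, 0)

U[1][1] = 3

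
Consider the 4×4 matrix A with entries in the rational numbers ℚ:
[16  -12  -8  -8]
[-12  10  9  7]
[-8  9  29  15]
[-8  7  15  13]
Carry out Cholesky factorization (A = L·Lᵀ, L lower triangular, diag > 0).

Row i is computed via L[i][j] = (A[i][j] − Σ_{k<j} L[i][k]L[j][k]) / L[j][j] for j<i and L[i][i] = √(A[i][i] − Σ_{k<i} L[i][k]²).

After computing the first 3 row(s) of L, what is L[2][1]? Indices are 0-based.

Step 1: L[0][0] = √(16) = 4.
  L[1][0] = (-12) / L[0][0] = -3.
Step 2: L[1][1] = √(1) = 1.
  L[2][0] = (-8) / L[0][0] = -2.
  L[2][1] = (3) / L[1][1] = 3.
Step 3: L[2][2] = √(16) = 4.

L[2][1] = 3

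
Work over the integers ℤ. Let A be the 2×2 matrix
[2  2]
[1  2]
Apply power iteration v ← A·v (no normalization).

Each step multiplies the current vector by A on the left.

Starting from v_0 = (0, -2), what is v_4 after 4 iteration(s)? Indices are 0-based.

v_0 = (0, -2).
v_1 = A·v_0 = (-4, -4).
v_2 = A·v_1 = (-16, -12).
v_3 = A·v_2 = (-56, -40).
v_4 = A·v_3 = (-192, -136).

v_4 = (-192, -136)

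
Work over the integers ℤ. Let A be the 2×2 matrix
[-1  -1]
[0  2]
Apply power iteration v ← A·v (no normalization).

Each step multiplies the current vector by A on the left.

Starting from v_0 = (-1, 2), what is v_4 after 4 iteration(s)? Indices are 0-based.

v_0 = (-1, 2).
v_1 = A·v_0 = (-1, 4).
v_2 = A·v_1 = (-3, 8).
v_3 = A·v_2 = (-5, 16).
v_4 = A·v_3 = (-11, 32).

v_4 = (-11, 32)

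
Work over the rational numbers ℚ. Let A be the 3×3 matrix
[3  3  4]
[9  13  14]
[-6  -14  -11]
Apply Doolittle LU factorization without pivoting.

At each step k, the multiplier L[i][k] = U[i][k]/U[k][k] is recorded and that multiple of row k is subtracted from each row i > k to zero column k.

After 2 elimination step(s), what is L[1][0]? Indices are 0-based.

L[1][0] = 3

Step 1: pivot at (0,0) is 3.
  row1 ← row1 − (3)·row0  ⇒  L[1][0]=3, U row1=(0, 4, 2)
  row2 ← row2 − (-2)·row0  ⇒  L[2][0]=-2, U row2=(0, -8, -3)
Step 2: pivot at (1,1) is 4.
  row2 ← row2 − (-2)·row1  ⇒  L[2][1]=-2, U row2=(0, 0, 1)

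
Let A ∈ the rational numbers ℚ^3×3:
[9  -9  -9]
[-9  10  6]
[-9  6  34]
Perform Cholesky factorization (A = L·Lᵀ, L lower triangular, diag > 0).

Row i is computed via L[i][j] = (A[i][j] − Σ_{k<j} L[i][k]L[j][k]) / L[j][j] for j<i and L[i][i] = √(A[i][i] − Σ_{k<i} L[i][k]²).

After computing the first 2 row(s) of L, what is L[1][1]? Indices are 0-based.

Step 1: L[0][0] = √(9) = 3.
  L[1][0] = (-9) / L[0][0] = -3.
Step 2: L[1][1] = √(1) = 1.

L[1][1] = 1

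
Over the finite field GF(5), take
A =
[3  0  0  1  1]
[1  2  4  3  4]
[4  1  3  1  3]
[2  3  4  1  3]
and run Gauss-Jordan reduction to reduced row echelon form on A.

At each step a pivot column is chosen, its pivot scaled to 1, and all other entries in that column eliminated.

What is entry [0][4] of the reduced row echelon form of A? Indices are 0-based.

pivot(0,0)=3: scale R0 → (1, 0, 0, 2, 2)
  clear (1,0): R1 −= (1)R0 → (0, 2, 4, 1, 2)
  clear (2,0): R2 −= (4)R0 → (0, 1, 3, 3, 0)
  clear (3,0): R3 −= (2)R0 → (0, 3, 4, 2, 4)
pivot(1,1)=2: scale R1 → (0, 1, 2, 3, 1)
  clear (2,1): R2 −= (1)R1 → (0, 0, 1, 0, 4)
  clear (3,1): R3 −= (3)R1 → (0, 0, 3, 3, 1)
pivot(2,2)=1: scale R2 → (0, 0, 1, 0, 4)
  clear (1,2): R1 −= (2)R2 → (0, 1, 0, 3, 3)
  clear (3,2): R3 −= (3)R2 → (0, 0, 0, 3, 4)
pivot(3,3)=3: scale R3 → (0, 0, 0, 1, 3)
  clear (0,3): R0 −= (2)R3 → (1, 0, 0, 0, 1)
  clear (1,3): R1 −= (3)R3 → (0, 1, 0, 0, 4)

M[0][4] = 1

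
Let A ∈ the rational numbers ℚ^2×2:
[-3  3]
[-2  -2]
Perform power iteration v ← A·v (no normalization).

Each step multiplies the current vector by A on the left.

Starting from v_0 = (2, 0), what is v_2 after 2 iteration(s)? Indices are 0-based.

v_0 = (2, 0).
v_1 = A·v_0 = (-6, -4).
v_2 = A·v_1 = (6, 20).

v_2 = (6, 20)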